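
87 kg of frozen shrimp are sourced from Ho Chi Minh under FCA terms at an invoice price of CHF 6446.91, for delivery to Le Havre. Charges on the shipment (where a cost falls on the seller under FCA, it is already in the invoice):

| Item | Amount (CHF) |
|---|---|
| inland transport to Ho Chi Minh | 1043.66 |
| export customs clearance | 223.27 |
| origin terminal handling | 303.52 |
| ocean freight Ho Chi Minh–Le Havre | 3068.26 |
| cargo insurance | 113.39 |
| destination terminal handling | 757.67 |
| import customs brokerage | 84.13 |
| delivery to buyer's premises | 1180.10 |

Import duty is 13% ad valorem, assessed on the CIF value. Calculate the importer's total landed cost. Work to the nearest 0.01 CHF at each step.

Total landed cost: CHF 13245.15

FCA: the seller delivers export-cleared goods to the carrier; the buyer bears costs from that point.
Already in the invoice (seller's account under FCA): inland to port, export clearance — exclude.
CIF value = FCA price + origin terminal + freight + insurance = 6446.91 + 303.52 + 3068.26 + 113.39 = 9932.08
Import duty = 9932.08 × 13% = 1291.17
Buyer bears: origin terminal 303.52 + freight 3068.26 + insurance 113.39 + destination terminal 757.67 + brokerage 84.13 + delivery 1180.10 + duty 1291.17 = 6798.24
Landed cost = invoice 6446.91 + 6798.24 = 13245.15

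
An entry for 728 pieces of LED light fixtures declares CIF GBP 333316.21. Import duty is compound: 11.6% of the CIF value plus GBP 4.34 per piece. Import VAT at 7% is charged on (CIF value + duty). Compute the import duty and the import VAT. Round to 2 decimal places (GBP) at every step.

Ad valorem component: 333316.21 × 11.6% = 38664.68
Specific component: 728 × 4.34 = 3159.52
Import duty = 38664.68 + 3159.52 = 41824.20
VAT base = CIF + duty = 333316.21 + 41824.20 = 375140.41
Import VAT = 375140.41 × 7% = 26259.83

Import duty: GBP 41824.20; import VAT: GBP 26259.83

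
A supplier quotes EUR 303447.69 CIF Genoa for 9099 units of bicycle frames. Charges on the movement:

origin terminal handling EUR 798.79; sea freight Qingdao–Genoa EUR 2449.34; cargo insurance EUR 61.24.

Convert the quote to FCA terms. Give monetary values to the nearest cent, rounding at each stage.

FCA price: EUR 300138.32

From CIF to FCA, the seller no longer bears: origin terminal, freight, insurance.
FCA price = 303447.69 − 798.79 − 2449.34 − 61.24 = 300138.32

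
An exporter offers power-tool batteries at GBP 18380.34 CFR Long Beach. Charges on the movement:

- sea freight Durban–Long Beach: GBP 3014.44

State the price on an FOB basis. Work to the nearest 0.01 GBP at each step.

From CFR to FOB, the seller no longer bears: freight.
FOB price = 18380.34 − 3014.44 = 15365.90

FOB price: GBP 15365.90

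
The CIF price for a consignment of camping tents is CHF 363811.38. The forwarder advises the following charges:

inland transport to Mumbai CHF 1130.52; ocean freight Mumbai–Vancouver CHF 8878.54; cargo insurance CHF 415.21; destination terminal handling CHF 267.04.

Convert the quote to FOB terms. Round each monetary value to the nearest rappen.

FOB price: CHF 354517.63

Not relevant to the conversion: inland to port — on the seller under both CIF and FOB; already in the CIF price and stays in the FOB price. destination terminal — on the buyer under both terms; not part of either seller's price.
From CIF to FOB, the seller no longer bears: freight, insurance.
FOB price = 363811.38 − 8878.54 − 415.21 = 354517.63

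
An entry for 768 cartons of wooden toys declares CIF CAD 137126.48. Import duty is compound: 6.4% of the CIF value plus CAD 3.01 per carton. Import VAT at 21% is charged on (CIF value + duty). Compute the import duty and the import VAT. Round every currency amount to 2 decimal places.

Import duty: CAD 11087.77; import VAT: CAD 31124.99

Ad valorem component: 137126.48 × 6.4% = 8776.09
Specific component: 768 × 3.01 = 2311.68
Import duty = 8776.09 + 2311.68 = 11087.77
VAT base = CIF + duty = 137126.48 + 11087.77 = 148214.25
Import VAT = 148214.25 × 21% = 31124.99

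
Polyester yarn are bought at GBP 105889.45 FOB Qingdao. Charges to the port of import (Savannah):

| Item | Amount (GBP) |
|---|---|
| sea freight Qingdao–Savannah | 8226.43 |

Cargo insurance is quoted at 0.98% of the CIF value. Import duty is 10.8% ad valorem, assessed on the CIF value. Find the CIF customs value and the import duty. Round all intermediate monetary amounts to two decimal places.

CIF value: GBP 115245.28; import duty: GBP 12446.49

Let C be the CIF value. C = FOB price + freight + 0.98% × C
C − 0.98% × C = 105889.45 + 8226.43
0.9902 × C = 114115.88
C = 114115.88 / 0.9902 = 115245.28
Insurance premium = 0.98% × 115245.28 = 1129.40
Import duty = 115245.28 × 10.8% = 12446.49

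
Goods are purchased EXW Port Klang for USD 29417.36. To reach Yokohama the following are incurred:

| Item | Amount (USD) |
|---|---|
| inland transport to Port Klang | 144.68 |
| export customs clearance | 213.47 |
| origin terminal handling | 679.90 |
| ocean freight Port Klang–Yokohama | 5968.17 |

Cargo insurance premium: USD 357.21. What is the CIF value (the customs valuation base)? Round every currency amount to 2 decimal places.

CIF = EXW price + pre-shipment costs + freight + insurance
CIF = 29417.36 + 144.68 + 213.47 + 679.90 + 5968.17 + 357.21 = 36780.79

CIF value: USD 36780.79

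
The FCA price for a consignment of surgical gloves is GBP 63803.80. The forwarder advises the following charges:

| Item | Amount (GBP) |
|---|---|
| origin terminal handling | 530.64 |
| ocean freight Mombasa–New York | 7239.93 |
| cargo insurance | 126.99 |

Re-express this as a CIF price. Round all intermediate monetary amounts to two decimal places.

From FCA to CIF, the seller additionally bears: origin terminal, freight, insurance.
CIF price = 63803.80 + 530.64 + 7239.93 + 126.99 = 71701.36

CIF price: GBP 71701.36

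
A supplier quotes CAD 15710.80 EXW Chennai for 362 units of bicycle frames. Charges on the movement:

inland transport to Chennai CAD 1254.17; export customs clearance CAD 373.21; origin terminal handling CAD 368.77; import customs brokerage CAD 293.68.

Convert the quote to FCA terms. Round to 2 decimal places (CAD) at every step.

FCA price: CAD 17338.18

Not relevant to the conversion: origin terminal, brokerage — on the buyer under both terms; not part of either seller's price.
From EXW to FCA, the seller additionally bears: inland to port, export clearance.
FCA price = 15710.80 + 1254.17 + 373.21 = 17338.18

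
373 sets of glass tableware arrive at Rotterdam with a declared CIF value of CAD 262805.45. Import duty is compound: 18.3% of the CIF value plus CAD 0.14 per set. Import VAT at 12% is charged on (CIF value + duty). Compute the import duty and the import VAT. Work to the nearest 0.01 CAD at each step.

Import duty: CAD 48145.62; import VAT: CAD 37314.13

Ad valorem component: 262805.45 × 18.3% = 48093.40
Specific component: 373 × 0.14 = 52.22
Import duty = 48093.40 + 52.22 = 48145.62
VAT base = CIF + duty = 262805.45 + 48145.62 = 310951.07
Import VAT = 310951.07 × 12% = 37314.13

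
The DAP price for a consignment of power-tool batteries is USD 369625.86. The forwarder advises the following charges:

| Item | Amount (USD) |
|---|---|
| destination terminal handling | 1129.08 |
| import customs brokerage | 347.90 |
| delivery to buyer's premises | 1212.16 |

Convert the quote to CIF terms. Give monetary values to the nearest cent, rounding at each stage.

CIF price: USD 367284.62

Not relevant to the conversion: brokerage — on the buyer under both terms; not part of either seller's price.
From DAP to CIF, the seller no longer bears: destination terminal, delivery.
CIF price = 369625.86 − 1129.08 − 1212.16 = 367284.62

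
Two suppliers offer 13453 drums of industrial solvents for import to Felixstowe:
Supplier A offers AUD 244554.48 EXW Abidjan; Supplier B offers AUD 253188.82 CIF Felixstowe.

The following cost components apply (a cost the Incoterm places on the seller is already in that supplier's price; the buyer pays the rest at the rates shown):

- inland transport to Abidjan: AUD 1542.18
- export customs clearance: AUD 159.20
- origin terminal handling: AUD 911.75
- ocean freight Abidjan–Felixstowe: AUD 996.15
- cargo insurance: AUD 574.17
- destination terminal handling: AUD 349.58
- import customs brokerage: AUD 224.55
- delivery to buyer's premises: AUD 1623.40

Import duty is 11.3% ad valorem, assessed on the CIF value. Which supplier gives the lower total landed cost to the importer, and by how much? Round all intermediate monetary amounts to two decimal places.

Supplier A (EXW):
CIF value = EXW price + inland to port + export clearance + origin terminal + freight + insurance = 244554.48 + 1542.18 + 159.20 + 911.75 + 996.15 + 574.17 = 248737.93
Import duty = 248737.93 × 11.3% = 28107.39
Buyer bears (A): 1542.18 + 159.20 + 911.75 + 996.15 + 574.17 + 349.58 + 224.55 + 1623.40 = 6380.98
Landed cost (A) = invoice 244554.48 + 6380.98 + duty 28107.39 = 279042.85
Supplier B (CIF):
The CIF price already equals the CIF value: 253188.82
Import duty = 253188.82 × 11.3% = 28610.34
Buyer bears (B): 349.58 + 224.55 + 1623.40 = 2197.53
Landed cost (B) = invoice 253188.82 + 2197.53 + duty 28610.34 = 283996.69
Difference = |279042.85 − 283996.69| = 4953.84

Supplier A is cheaper by AUD 4953.84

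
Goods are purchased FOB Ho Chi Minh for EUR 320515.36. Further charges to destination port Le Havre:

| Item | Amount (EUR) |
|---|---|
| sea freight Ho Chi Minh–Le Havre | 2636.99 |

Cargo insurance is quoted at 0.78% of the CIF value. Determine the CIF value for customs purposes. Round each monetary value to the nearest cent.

CIF value: EUR 325692.75

Let C be the CIF value. C = FOB price + freight + 0.78% × C
C − 0.78% × C = 320515.36 + 2636.99
0.9922 × C = 323152.35
C = 323152.35 / 0.9922 = 325692.75
Insurance premium = 0.78% × 325692.75 = 2540.40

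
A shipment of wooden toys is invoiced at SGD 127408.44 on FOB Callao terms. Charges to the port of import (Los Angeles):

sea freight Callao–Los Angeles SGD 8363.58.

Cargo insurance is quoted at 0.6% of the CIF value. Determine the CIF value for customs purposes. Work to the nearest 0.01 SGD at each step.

Let C be the CIF value. C = FOB price + freight + 0.6% × C
C − 0.6% × C = 127408.44 + 8363.58
0.994 × C = 135772.02
C = 135772.02 / 0.994 = 136591.57
Insurance premium = 0.6% × 136591.57 = 819.55

CIF value: SGD 136591.57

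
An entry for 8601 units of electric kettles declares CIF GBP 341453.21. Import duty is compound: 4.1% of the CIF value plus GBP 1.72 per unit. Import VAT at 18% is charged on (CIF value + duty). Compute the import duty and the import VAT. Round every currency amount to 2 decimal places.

Import duty: GBP 28793.30; import VAT: GBP 66644.37

Ad valorem component: 341453.21 × 4.1% = 13999.58
Specific component: 8601 × 1.72 = 14793.72
Import duty = 13999.58 + 14793.72 = 28793.30
VAT base = CIF + duty = 341453.21 + 28793.30 = 370246.51
Import VAT = 370246.51 × 18% = 66644.37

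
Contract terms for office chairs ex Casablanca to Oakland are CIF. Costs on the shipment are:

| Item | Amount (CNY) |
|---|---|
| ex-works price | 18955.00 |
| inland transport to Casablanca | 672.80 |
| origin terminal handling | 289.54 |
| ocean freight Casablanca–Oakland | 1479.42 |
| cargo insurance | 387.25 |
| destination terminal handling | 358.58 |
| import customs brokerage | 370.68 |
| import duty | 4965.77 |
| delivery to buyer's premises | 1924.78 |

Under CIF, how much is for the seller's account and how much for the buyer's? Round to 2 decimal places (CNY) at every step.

CIF: the seller pays costs through ocean freight and marine insurance to the destination port.
Seller's account: goods 18955.00 + inland to port 672.80 + origin terminal 289.54 + freight 1479.42 + insurance 387.25 = 21784.01
Buyer's account: destination terminal 358.58 + brokerage 370.68 + duty 4965.77 + delivery 1924.78 = 7619.81

Seller: CNY 21784.01; buyer: CNY 7619.81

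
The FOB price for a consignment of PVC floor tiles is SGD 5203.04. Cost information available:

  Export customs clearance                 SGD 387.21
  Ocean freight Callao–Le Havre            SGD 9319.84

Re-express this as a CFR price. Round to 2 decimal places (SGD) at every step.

CFR price: SGD 14522.88

Not relevant to the conversion: export clearance — on the seller under both FOB and CFR; already in the FOB price and stays in the CFR price.
From FOB to CFR, the seller additionally bears: freight.
CFR price = 5203.04 + 9319.84 = 14522.88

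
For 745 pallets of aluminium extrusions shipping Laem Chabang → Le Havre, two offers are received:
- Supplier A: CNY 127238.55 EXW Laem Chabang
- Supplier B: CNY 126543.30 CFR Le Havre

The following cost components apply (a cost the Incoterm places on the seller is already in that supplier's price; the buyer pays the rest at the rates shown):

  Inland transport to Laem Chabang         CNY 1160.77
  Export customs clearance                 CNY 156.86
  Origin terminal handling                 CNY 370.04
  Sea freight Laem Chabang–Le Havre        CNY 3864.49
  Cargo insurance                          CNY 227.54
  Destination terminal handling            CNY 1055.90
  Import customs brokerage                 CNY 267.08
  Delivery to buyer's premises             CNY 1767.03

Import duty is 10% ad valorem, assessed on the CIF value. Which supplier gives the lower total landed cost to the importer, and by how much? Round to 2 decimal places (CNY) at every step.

Supplier A (EXW):
CIF value = EXW price + inland to port + export clearance + origin terminal + freight + insurance = 127238.55 + 1160.77 + 156.86 + 370.04 + 3864.49 + 227.54 = 133018.25
Import duty = 133018.25 × 10% = 13301.83
Buyer bears (A): 1160.77 + 156.86 + 370.04 + 3864.49 + 227.54 + 1055.90 + 267.08 + 1767.03 = 8869.71
Landed cost (A) = invoice 127238.55 + 8869.71 + duty 13301.83 = 149410.09
Supplier B (CFR):
CIF value = CFR price + insurance = 126543.30 + 227.54 = 126770.84
Import duty = 126770.84 × 10% = 12677.08
Buyer bears (B): 227.54 + 1055.90 + 267.08 + 1767.03 = 3317.55
Landed cost (B) = invoice 126543.30 + 3317.55 + duty 12677.08 = 142537.93
Difference = |149410.09 − 142537.93| = 6872.16

Supplier B is cheaper by CNY 6872.16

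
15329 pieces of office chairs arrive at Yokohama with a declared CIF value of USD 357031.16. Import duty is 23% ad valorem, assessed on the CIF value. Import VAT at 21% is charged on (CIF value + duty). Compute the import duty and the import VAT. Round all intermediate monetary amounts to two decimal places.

Import duty: USD 82117.17; import VAT: USD 92221.15

Import duty = 357031.16 × 23% = 82117.17
VAT base = CIF + duty = 357031.16 + 82117.17 = 439148.33
Import VAT = 439148.33 × 21% = 92221.15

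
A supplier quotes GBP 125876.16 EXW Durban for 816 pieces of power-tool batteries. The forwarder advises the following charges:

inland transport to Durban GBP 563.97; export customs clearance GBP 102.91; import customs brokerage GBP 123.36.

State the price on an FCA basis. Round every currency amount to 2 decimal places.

FCA price: GBP 126543.04

Not relevant to the conversion: brokerage — on the buyer under both terms; not part of either seller's price.
From EXW to FCA, the seller additionally bears: inland to port, export clearance.
FCA price = 125876.16 + 563.97 + 102.91 = 126543.04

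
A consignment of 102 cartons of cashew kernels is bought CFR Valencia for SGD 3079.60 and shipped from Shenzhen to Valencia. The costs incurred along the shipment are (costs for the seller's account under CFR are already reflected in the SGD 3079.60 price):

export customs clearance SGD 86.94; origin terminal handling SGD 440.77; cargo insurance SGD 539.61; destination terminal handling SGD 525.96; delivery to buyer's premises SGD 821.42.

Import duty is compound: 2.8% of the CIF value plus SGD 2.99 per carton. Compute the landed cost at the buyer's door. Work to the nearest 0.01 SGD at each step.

Total landed cost: SGD 5372.91

CFR: the seller pays costs through ocean freight to the destination port, but not insurance.
Already in the invoice (seller's account under CFR): export clearance, origin terminal — exclude.
CIF value = CFR price + insurance = 3079.60 + 539.61 = 3619.21
Ad valorem component: 3619.21 × 2.8% = 101.34
Specific component: 102 × 2.99 = 304.98
Import duty = 101.34 + 304.98 = 406.32
Buyer bears: insurance 539.61 + destination terminal 525.96 + delivery 821.42 + duty 406.32 = 2293.31
Landed cost = invoice 3079.60 + 2293.31 = 5372.91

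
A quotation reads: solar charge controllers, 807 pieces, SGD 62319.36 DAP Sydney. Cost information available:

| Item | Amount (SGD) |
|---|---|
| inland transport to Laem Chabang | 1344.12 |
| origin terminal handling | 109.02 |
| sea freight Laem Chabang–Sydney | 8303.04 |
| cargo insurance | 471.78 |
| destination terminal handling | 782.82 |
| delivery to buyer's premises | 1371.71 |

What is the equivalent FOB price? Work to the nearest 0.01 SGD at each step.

FOB price: SGD 51390.01

Not relevant to the conversion: inland to port, origin terminal — on the seller under both DAP and FOB; already in the DAP price and stays in the FOB price.
From DAP to FOB, the seller no longer bears: freight, insurance, destination terminal, delivery.
FOB price = 62319.36 − 8303.04 − 471.78 − 782.82 − 1371.71 = 51390.01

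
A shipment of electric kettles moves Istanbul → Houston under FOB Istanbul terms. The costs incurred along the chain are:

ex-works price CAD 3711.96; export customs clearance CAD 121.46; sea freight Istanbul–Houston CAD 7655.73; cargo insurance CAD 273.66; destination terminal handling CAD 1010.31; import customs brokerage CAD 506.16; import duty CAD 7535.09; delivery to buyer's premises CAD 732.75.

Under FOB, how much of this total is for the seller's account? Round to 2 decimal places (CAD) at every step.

FOB: the seller bears costs until goods are on board at the origin port; the buyer bears freight, insurance and all costs thereafter.
Seller's account: goods 3711.96 + export clearance 121.46 = 3833.42
Buyer's account: freight 7655.73 + insurance 273.66 + destination terminal 1010.31 + brokerage 506.16 + duty 7535.09 + delivery 732.75 = 17713.70

Seller's account: CAD 3833.42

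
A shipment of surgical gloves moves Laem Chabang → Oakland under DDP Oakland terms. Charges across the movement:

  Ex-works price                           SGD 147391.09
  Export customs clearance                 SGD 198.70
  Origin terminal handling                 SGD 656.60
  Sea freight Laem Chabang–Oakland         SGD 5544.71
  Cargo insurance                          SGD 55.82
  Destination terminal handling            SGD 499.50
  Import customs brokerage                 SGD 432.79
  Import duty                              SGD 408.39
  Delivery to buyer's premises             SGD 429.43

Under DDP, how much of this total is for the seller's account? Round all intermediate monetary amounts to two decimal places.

Seller's account: SGD 155617.03

DDP: the seller bears all costs including import duty.
Seller's account: goods 147391.09 + export clearance 198.70 + origin terminal 656.60 + freight 5544.71 + insurance 55.82 + destination terminal 499.50 + brokerage 432.79 + duty 408.39 + delivery 429.43 = 155617.03
Buyer's account: 0.00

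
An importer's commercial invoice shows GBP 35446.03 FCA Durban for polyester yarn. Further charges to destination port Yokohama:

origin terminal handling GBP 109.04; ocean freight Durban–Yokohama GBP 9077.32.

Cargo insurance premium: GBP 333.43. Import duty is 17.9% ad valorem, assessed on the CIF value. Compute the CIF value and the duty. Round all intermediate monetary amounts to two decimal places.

CIF value: GBP 44965.82; import duty: GBP 8048.88

CIF = FCA price + pre-shipment costs + freight + insurance
CIF = 35446.03 + 109.04 + 9077.32 + 333.43 = 44965.82
Import duty = 44965.82 × 17.9% = 8048.88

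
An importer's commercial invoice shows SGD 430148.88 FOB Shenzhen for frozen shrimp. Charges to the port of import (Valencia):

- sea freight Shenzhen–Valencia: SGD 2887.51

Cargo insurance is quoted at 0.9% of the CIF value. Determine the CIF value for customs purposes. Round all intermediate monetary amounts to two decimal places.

Let C be the CIF value. C = FOB price + freight + 0.9% × C
C − 0.9% × C = 430148.88 + 2887.51
0.991 × C = 433036.39
C = 433036.39 / 0.991 = 436969.11
Insurance premium = 0.9% × 436969.11 = 3932.72

CIF value: SGD 436969.11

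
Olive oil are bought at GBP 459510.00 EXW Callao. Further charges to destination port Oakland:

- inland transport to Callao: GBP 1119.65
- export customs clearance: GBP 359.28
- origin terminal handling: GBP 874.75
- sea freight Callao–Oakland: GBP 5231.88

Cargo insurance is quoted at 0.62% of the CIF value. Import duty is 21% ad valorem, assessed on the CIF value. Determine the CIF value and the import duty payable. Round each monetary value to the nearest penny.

Let C be the CIF value. C = EXW price + pre-shipment costs + freight + 0.62% × C
C − 0.62% × C = 459510.00 + 1119.65 + 359.28 + 874.75 + 5231.88
0.9938 × C = 467095.56
C = 467095.56 / 0.9938 = 470009.62
Insurance premium = 0.62% × 470009.62 = 2914.06
Import duty = 470009.62 × 21% = 98702.02

CIF value: GBP 470009.62; import duty: GBP 98702.02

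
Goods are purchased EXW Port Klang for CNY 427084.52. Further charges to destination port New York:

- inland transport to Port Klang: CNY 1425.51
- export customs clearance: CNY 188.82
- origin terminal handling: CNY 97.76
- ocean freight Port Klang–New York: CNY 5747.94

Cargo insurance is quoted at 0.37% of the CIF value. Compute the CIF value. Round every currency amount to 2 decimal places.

Let C be the CIF value. C = EXW price + pre-shipment costs + freight + 0.37% × C
C − 0.37% × C = 427084.52 + 1425.51 + 188.82 + 97.76 + 5747.94
0.9963 × C = 434544.55
C = 434544.55 / 0.9963 = 436158.34
Insurance premium = 0.37% × 436158.34 = 1613.79

CIF value: CNY 436158.34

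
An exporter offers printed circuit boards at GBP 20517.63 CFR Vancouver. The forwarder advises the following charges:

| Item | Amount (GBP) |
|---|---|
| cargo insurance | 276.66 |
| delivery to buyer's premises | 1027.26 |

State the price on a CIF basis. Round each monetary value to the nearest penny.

Not relevant to the conversion: delivery — on the buyer under both terms; not part of either seller's price.
From CFR to CIF, the seller additionally bears: insurance.
CIF price = 20517.63 + 276.66 = 20794.29

CIF price: GBP 20794.29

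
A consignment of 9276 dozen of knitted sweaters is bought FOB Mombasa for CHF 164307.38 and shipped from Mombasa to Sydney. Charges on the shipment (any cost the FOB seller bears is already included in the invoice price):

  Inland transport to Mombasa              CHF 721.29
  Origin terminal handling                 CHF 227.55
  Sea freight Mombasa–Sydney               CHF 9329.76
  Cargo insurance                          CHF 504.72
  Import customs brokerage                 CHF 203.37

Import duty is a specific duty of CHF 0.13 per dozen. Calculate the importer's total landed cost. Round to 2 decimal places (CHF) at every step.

Total landed cost: CHF 175551.11

FOB: the seller bears costs until goods are on board at the origin port; the buyer bears freight, insurance and all costs thereafter.
Already in the invoice (seller's account under FOB): inland to port, origin terminal — exclude.
CIF value = FOB price + freight + insurance = 164307.38 + 9329.76 + 504.72 = 174141.86
Import duty = 9276 × 0.13 = 1205.88
Buyer bears: freight 9329.76 + insurance 504.72 + brokerage 203.37 + duty 1205.88 = 11243.73
Landed cost = invoice 164307.38 + 11243.73 = 175551.11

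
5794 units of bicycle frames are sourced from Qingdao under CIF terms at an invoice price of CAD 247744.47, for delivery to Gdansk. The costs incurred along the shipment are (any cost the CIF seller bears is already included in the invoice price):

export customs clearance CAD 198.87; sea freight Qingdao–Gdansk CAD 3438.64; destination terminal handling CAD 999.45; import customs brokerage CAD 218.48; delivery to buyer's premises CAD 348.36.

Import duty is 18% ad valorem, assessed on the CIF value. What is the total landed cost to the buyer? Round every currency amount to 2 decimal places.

CIF: the seller pays costs through ocean freight and marine insurance to the destination port.
Already in the invoice (seller's account under CIF): export clearance, freight — exclude.
The CIF price already equals the CIF value: 247744.47
Import duty = 247744.47 × 18% = 44594.00
Buyer bears: destination terminal 999.45 + brokerage 218.48 + delivery 348.36 + duty 44594.00 = 46160.29
Landed cost = invoice 247744.47 + 46160.29 = 293904.76

Total landed cost: CAD 293904.76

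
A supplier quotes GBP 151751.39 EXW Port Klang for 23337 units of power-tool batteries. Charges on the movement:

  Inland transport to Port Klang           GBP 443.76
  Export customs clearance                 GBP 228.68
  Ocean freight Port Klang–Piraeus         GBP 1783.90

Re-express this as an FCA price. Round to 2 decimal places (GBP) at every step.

Not relevant to the conversion: freight — on the buyer under both terms; not part of either seller's price.
From EXW to FCA, the seller additionally bears: inland to port, export clearance.
FCA price = 151751.39 + 443.76 + 228.68 = 152423.83

FCA price: GBP 152423.83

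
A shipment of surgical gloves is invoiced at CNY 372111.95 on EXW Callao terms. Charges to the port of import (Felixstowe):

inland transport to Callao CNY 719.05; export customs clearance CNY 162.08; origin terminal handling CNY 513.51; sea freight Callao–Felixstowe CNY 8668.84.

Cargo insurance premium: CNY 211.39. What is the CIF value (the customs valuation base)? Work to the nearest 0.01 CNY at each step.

CIF = EXW price + pre-shipment costs + freight + insurance
CIF = 372111.95 + 719.05 + 162.08 + 513.51 + 8668.84 + 211.39 = 382386.82

CIF value: CNY 382386.82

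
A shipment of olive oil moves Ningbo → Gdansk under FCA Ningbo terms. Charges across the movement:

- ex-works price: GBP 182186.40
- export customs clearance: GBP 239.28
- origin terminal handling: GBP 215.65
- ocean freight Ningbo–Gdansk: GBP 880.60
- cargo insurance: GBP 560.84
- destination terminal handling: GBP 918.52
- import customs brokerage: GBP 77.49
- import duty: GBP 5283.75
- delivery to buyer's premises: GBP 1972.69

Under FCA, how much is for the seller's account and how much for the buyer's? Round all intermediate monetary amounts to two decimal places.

Seller: GBP 182425.68; buyer: GBP 9909.54

FCA: the seller delivers export-cleared goods to the carrier; the buyer bears costs from that point.
Seller's account: goods 182186.40 + export clearance 239.28 = 182425.68
Buyer's account: origin terminal 215.65 + freight 880.60 + insurance 560.84 + destination terminal 918.52 + brokerage 77.49 + duty 5283.75 + delivery 1972.69 = 9909.54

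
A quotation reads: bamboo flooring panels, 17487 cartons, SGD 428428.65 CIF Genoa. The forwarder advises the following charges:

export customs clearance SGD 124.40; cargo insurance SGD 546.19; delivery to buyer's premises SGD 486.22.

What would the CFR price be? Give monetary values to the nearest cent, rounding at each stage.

CFR price: SGD 427882.46

Not relevant to the conversion: export clearance — on the seller under both CIF and CFR; already in the CIF price and stays in the CFR price. delivery — on the buyer under both terms; not part of either seller's price.
From CIF to CFR, the seller no longer bears: insurance.
CFR price = 428428.65 − 546.19 = 427882.46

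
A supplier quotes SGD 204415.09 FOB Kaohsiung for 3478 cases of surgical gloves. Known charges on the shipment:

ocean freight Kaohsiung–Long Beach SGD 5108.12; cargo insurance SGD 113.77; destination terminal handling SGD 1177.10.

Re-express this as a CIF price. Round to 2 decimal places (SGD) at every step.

CIF price: SGD 209636.98

Not relevant to the conversion: destination terminal — on the buyer under both terms; not part of either seller's price.
From FOB to CIF, the seller additionally bears: freight, insurance.
CIF price = 204415.09 + 5108.12 + 113.77 = 209636.98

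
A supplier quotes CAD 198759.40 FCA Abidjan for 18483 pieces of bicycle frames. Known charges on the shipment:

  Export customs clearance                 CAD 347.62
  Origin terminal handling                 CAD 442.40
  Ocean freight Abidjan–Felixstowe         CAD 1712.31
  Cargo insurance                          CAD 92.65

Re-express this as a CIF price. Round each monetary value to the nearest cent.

CIF price: CAD 201006.76

Not relevant to the conversion: export clearance — on the seller under both FCA and CIF; already in the FCA price and stays in the CIF price.
From FCA to CIF, the seller additionally bears: origin terminal, freight, insurance.
CIF price = 198759.40 + 442.40 + 1712.31 + 92.65 = 201006.76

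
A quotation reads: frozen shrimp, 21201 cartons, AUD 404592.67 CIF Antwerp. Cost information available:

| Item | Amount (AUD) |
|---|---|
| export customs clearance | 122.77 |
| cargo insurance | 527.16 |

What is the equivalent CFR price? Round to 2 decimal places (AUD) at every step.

CFR price: AUD 404065.51

Not relevant to the conversion: export clearance — on the seller under both CIF and CFR; already in the CIF price and stays in the CFR price.
From CIF to CFR, the seller no longer bears: insurance.
CFR price = 404592.67 − 527.16 = 404065.51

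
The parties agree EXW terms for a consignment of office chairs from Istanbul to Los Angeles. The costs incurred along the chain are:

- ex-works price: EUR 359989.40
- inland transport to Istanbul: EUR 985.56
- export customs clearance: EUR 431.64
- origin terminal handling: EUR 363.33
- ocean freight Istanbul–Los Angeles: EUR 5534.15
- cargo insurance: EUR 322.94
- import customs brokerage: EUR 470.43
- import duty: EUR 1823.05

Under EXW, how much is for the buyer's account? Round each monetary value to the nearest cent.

Buyer's account: EUR 9931.10

EXW: the seller makes goods available at their premises; the buyer bears all onward costs.
Seller's account: goods 359989.40 = 359989.40
Buyer's account: inland to port 985.56 + export clearance 431.64 + origin terminal 363.33 + freight 5534.15 + insurance 322.94 + brokerage 470.43 + duty 1823.05 = 9931.10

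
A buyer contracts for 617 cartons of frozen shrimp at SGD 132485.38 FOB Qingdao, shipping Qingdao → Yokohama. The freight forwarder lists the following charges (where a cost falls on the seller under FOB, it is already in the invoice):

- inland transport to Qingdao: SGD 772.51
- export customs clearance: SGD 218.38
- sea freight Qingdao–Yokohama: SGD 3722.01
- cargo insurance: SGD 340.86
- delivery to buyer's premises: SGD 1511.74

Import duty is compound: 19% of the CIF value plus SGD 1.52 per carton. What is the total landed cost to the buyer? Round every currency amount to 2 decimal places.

Total landed cost: SGD 164942.00

FOB: the seller bears costs until goods are on board at the origin port; the buyer bears freight, insurance and all costs thereafter.
Already in the invoice (seller's account under FOB): inland to port, export clearance — exclude.
CIF value = FOB price + freight + insurance = 132485.38 + 3722.01 + 340.86 = 136548.25
Ad valorem component: 136548.25 × 19% = 25944.17
Specific component: 617 × 1.52 = 937.84
Import duty = 25944.17 + 937.84 = 26882.01
Buyer bears: freight 3722.01 + insurance 340.86 + delivery 1511.74 + duty 26882.01 = 32456.62
Landed cost = invoice 132485.38 + 32456.62 = 164942.00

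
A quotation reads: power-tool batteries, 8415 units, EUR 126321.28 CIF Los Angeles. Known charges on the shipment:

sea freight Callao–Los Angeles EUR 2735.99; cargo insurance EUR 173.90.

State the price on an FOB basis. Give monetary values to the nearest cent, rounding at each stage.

FOB price: EUR 123411.39

From CIF to FOB, the seller no longer bears: freight, insurance.
FOB price = 126321.28 − 2735.99 − 173.90 = 123411.39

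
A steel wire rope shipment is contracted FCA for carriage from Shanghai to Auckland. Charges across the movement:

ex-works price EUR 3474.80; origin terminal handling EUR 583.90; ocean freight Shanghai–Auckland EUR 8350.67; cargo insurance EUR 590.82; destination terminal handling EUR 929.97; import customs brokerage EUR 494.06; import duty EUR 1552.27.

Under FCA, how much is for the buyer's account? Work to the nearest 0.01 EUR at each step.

Buyer's account: EUR 12501.69

FCA: the seller delivers export-cleared goods to the carrier; the buyer bears costs from that point.
Seller's account: goods 3474.80 = 3474.80
Buyer's account: origin terminal 583.90 + freight 8350.67 + insurance 590.82 + destination terminal 929.97 + brokerage 494.06 + duty 1552.27 = 12501.69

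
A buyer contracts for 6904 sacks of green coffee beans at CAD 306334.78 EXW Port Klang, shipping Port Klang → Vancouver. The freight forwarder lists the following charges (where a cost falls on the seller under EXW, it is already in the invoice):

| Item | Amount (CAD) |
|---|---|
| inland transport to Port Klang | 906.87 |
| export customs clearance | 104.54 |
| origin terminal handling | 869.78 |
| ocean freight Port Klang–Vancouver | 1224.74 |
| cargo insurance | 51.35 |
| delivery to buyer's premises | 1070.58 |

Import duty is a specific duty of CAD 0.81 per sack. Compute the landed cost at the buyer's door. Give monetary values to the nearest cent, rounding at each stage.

Total landed cost: CAD 316154.88

EXW: the seller makes goods available at their premises; the buyer bears all onward costs.
CIF value = EXW price + inland to port + export clearance + origin terminal + freight + insurance = 306334.78 + 906.87 + 104.54 + 869.78 + 1224.74 + 51.35 = 309492.06
Import duty = 6904 × 0.81 = 5592.24
Buyer bears: inland to port 906.87 + export clearance 104.54 + origin terminal 869.78 + freight 1224.74 + insurance 51.35 + delivery 1070.58 + duty 5592.24 = 9820.10
Landed cost = invoice 306334.78 + 9820.10 = 316154.88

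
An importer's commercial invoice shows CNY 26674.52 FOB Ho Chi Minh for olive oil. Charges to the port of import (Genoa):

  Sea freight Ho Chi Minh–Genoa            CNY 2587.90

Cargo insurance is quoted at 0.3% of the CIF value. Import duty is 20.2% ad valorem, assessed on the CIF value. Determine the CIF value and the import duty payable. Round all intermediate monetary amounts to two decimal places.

Let C be the CIF value. C = FOB price + freight + 0.3% × C
C − 0.3% × C = 26674.52 + 2587.90
0.997 × C = 29262.42
C = 29262.42 / 0.997 = 29350.47
Insurance premium = 0.3% × 29350.47 = 88.05
Import duty = 29350.47 × 20.2% = 5928.79

CIF value: CNY 29350.47; import duty: CNY 5928.79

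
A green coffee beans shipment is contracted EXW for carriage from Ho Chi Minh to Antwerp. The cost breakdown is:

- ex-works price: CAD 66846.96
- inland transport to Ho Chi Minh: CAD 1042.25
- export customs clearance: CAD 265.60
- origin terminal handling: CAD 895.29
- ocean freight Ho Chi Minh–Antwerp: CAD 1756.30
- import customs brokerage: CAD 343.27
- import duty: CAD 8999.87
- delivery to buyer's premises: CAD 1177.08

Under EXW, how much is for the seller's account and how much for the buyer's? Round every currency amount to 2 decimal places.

Seller: CAD 66846.96; buyer: CAD 14479.66

EXW: the seller makes goods available at their premises; the buyer bears all onward costs.
Seller's account: goods 66846.96 = 66846.96
Buyer's account: inland to port 1042.25 + export clearance 265.60 + origin terminal 895.29 + freight 1756.30 + brokerage 343.27 + duty 8999.87 + delivery 1177.08 = 14479.66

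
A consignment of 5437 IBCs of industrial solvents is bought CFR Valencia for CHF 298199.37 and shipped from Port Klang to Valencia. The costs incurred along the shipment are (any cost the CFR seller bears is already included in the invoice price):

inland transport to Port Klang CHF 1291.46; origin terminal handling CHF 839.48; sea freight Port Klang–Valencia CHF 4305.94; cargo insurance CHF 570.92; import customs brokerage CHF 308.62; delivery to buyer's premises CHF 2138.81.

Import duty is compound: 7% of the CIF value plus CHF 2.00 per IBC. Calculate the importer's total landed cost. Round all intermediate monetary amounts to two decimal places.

Total landed cost: CHF 333005.64

CFR: the seller pays costs through ocean freight to the destination port, but not insurance.
Already in the invoice (seller's account under CFR): inland to port, origin terminal, freight — exclude.
CIF value = CFR price + insurance = 298199.37 + 570.92 = 298770.29
Ad valorem component: 298770.29 × 7% = 20913.92
Specific component: 5437 × 2.00 = 10874.00
Import duty = 20913.92 + 10874.00 = 31787.92
Buyer bears: insurance 570.92 + brokerage 308.62 + delivery 2138.81 + duty 31787.92 = 34806.27
Landed cost = invoice 298199.37 + 34806.27 = 333005.64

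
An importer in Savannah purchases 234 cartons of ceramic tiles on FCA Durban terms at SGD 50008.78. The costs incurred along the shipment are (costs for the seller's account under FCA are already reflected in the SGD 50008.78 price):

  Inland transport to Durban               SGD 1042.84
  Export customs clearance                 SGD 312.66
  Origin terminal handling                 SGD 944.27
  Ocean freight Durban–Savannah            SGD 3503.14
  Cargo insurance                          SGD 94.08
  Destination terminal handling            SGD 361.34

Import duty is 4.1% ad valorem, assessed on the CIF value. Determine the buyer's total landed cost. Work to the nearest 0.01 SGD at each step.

FCA: the seller delivers export-cleared goods to the carrier; the buyer bears costs from that point.
Already in the invoice (seller's account under FCA): inland to port, export clearance — exclude.
CIF value = FCA price + origin terminal + freight + insurance = 50008.78 + 944.27 + 3503.14 + 94.08 = 54550.27
Import duty = 54550.27 × 4.1% = 2236.56
Buyer bears: origin terminal 944.27 + freight 3503.14 + insurance 94.08 + destination terminal 361.34 + duty 2236.56 = 7139.39
Landed cost = invoice 50008.78 + 7139.39 = 57148.17

Total landed cost: SGD 57148.17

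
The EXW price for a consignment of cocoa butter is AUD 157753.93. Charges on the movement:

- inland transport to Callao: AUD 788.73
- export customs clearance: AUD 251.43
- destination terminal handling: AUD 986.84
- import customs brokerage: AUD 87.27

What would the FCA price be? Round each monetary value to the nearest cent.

Not relevant to the conversion: destination terminal, brokerage — on the buyer under both terms; not part of either seller's price.
From EXW to FCA, the seller additionally bears: inland to port, export clearance.
FCA price = 157753.93 + 788.73 + 251.43 = 158794.09

FCA price: AUD 158794.09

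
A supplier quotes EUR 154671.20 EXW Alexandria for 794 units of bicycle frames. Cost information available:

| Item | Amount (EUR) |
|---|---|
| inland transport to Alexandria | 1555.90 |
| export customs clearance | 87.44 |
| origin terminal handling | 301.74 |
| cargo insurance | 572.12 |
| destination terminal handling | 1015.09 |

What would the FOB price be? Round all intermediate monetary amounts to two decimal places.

FOB price: EUR 156616.28

Not relevant to the conversion: destination terminal, insurance — on the buyer under both terms; not part of either seller's price.
From EXW to FOB, the seller additionally bears: inland to port, export clearance, origin terminal.
FOB price = 154671.20 + 1555.90 + 87.44 + 301.74 = 156616.28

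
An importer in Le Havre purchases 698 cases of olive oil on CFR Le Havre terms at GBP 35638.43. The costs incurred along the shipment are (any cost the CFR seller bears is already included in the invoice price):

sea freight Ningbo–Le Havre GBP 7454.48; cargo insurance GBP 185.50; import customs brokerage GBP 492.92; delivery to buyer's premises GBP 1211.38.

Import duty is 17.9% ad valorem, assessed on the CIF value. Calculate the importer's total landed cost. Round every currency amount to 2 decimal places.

CFR: the seller pays costs through ocean freight to the destination port, but not insurance.
Already in the invoice (seller's account under CFR): freight — exclude.
CIF value = CFR price + insurance = 35638.43 + 185.50 = 35823.93
Import duty = 35823.93 × 17.9% = 6412.48
Buyer bears: insurance 185.50 + brokerage 492.92 + delivery 1211.38 + duty 6412.48 = 8302.28
Landed cost = invoice 35638.43 + 8302.28 = 43940.71

Total landed cost: GBP 43940.71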